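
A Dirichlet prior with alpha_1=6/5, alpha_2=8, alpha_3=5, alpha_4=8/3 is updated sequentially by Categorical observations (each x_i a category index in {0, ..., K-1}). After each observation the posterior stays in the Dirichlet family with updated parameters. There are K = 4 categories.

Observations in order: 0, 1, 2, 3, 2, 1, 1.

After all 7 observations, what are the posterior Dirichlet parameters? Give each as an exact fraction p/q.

alpha_1=11/5, alpha_2=11, alpha_3=7, alpha_4=11/3

obs 1: x=0 → posterior Dirichlet(11/5, 8, 5, 8/3)
obs 2: x=1 → posterior Dirichlet(11/5, 9, 5, 8/3)
obs 3: x=2 → posterior Dirichlet(11/5, 9, 6, 8/3)
obs 4: x=3 → posterior Dirichlet(11/5, 9, 6, 11/3)
obs 5: x=2 → posterior Dirichlet(11/5, 9, 7, 11/3)
obs 6: x=1 → posterior Dirichlet(11/5, 10, 7, 11/3)
obs 7: x=1 → posterior Dirichlet(11/5, 11, 7, 11/3)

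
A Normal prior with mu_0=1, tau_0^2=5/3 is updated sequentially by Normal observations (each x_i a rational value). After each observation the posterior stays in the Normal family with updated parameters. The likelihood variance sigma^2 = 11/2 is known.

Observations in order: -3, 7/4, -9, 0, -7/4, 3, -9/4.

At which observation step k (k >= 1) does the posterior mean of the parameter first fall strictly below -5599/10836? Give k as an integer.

obs 1: x=-3 → posterior Normal(3/43, 55/43)
obs 2: x=7/4 → posterior Normal(41/106, 55/53)
obs 3: x=-9 → posterior Normal(-139/126, 55/63)
obs 4: x=0 → posterior Normal(-139/146, 55/73)
obs 5: x=-7/4 → posterior Normal(-87/83, 55/83)
obs 6: x=3 → posterior Normal(-19/31, 55/93)
obs 7: x=-9/4 → posterior Normal(-159/206, 55/103)

k = 3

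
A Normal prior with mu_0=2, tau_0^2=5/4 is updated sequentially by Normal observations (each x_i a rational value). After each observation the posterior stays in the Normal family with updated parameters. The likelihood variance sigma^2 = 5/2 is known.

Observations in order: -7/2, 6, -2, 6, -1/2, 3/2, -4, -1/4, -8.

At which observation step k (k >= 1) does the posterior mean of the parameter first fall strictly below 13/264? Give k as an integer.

k = 9

obs 1: x=-7/2 → posterior Normal(1/6, 5/6)
obs 2: x=6 → posterior Normal(13/8, 5/8)
obs 3: x=-2 → posterior Normal(9/10, 1/2)
obs 4: x=6 → posterior Normal(7/4, 5/12)
obs 5: x=-1/2 → posterior Normal(10/7, 5/14)
obs 6: x=3/2 → posterior Normal(23/16, 5/16)
obs 7: x=-4 → posterior Normal(5/6, 5/18)
obs 8: x=-1/4 → posterior Normal(29/40, 1/4)
obs 9: x=-8 → posterior Normal(-3/44, 5/22)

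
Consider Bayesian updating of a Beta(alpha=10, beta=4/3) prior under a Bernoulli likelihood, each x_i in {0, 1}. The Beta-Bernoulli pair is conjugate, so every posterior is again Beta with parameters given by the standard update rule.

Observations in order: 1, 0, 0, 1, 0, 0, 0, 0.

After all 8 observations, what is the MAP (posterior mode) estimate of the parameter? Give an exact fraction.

33/52

obs 1: x=1 → posterior Beta(11, 4/3)
obs 2: x=0 → posterior Beta(11, 7/3)
obs 3: x=0 → posterior Beta(11, 10/3)
obs 4: x=1 → posterior Beta(12, 10/3)
obs 5: x=0 → posterior Beta(12, 13/3)
obs 6: x=0 → posterior Beta(12, 16/3)
obs 7: x=0 → posterior Beta(12, 19/3)
obs 8: x=0 → posterior Beta(12, 22/3)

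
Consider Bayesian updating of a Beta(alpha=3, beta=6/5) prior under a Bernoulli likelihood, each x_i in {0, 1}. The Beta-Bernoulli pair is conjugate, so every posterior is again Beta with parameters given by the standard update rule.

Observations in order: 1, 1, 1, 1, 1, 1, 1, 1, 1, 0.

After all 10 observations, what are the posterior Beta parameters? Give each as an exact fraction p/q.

alpha=12, beta=11/5

obs 1: x=1 → posterior Beta(4, 6/5)
obs 2: x=1 → posterior Beta(5, 6/5)
obs 3: x=1 → posterior Beta(6, 6/5)
obs 4: x=1 → posterior Beta(7, 6/5)
obs 5: x=1 → posterior Beta(8, 6/5)
obs 6: x=1 → posterior Beta(9, 6/5)
obs 7: x=1 → posterior Beta(10, 6/5)
obs 8: x=1 → posterior Beta(11, 6/5)
obs 9: x=1 → posterior Beta(12, 6/5)
obs 10: x=0 → posterior Beta(12, 11/5)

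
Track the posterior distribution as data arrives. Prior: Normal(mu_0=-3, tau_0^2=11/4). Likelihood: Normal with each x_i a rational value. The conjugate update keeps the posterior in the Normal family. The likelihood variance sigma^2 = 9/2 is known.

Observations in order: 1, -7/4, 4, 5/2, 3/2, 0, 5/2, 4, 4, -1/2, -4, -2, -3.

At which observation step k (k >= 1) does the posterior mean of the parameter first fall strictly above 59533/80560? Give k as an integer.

k = 8

obs 1: x=1 → posterior Normal(-43/29, 99/58)
obs 2: x=-7/4 → posterior Normal(-249/160, 99/80)
obs 3: x=4 → posterior Normal(-73/204, 33/34)
obs 4: x=5/2 → posterior Normal(37/248, 99/124)
obs 5: x=3/2 → posterior Normal(103/292, 99/146)
obs 6: x=0 → posterior Normal(103/336, 33/56)
obs 7: x=5/2 → posterior Normal(213/380, 99/190)
obs 8: x=4 → posterior Normal(389/424, 99/212)
obs 9: x=4 → posterior Normal(565/468, 11/26)
obs 10: x=-1/2 → posterior Normal(543/512, 99/256)
obs 11: x=-4 → posterior Normal(367/556, 99/278)
obs 12: x=-2 → posterior Normal(93/200, 33/100)
obs 13: x=-3 → posterior Normal(21/92, 99/322)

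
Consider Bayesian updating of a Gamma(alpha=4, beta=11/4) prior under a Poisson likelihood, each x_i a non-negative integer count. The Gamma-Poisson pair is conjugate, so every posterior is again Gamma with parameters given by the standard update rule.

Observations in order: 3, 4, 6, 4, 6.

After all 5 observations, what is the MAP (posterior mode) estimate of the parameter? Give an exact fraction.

104/31

obs 1: x=3 → posterior Gamma(7, 15/4)
obs 2: x=4 → posterior Gamma(11, 19/4)
obs 3: x=6 → posterior Gamma(17, 23/4)
obs 4: x=4 → posterior Gamma(21, 27/4)
obs 5: x=6 → posterior Gamma(27, 31/4)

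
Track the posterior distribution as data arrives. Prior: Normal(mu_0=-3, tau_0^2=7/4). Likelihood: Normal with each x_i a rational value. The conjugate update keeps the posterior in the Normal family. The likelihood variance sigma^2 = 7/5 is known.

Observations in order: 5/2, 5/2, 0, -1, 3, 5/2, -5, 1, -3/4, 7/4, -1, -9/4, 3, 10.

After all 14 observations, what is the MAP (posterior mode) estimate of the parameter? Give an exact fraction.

277/296

obs 1: x=5/2 → posterior Normal(1/18, 7/9)
obs 2: x=5/2 → posterior Normal(13/14, 1/2)
obs 3: x=0 → posterior Normal(13/19, 7/19)
obs 4: x=-1 → posterior Normal(1/3, 7/24)
obs 5: x=3 → posterior Normal(23/29, 7/29)
obs 6: x=5/2 → posterior Normal(71/68, 7/34)
obs 7: x=-5 → posterior Normal(7/26, 7/39)
obs 8: x=1 → posterior Normal(31/88, 7/44)
obs 9: x=-3/4 → posterior Normal(47/196, 1/7)
obs 10: x=7/4 → posterior Normal(41/108, 7/54)
obs 11: x=-1 → posterior Normal(31/118, 7/59)
obs 12: x=-9/4 → posterior Normal(17/256, 7/64)
obs 13: x=3 → posterior Normal(77/276, 7/69)
obs 14: x=10 → posterior Normal(277/296, 7/74)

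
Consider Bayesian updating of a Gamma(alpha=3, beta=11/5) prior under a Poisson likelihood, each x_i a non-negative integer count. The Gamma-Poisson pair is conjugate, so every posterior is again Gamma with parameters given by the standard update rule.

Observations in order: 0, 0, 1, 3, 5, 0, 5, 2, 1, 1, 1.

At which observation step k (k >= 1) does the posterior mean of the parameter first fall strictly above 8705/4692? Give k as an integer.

k = 8

obs 1: x=0 → posterior Gamma(3, 16/5)
obs 2: x=0 → posterior Gamma(3, 21/5)
obs 3: x=1 → posterior Gamma(4, 26/5)
obs 4: x=3 → posterior Gamma(7, 31/5)
obs 5: x=5 → posterior Gamma(12, 36/5)
obs 6: x=0 → posterior Gamma(12, 41/5)
obs 7: x=5 → posterior Gamma(17, 46/5)
obs 8: x=2 → posterior Gamma(19, 51/5)
obs 9: x=1 → posterior Gamma(20, 56/5)
obs 10: x=1 → posterior Gamma(21, 61/5)
obs 11: x=1 → posterior Gamma(22, 66/5)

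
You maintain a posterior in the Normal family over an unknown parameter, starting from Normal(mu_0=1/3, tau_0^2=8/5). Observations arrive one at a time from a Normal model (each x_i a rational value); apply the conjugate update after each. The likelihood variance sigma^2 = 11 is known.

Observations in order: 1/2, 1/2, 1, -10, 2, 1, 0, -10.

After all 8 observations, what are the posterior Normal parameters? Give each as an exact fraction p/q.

obs 1: x=1/2 → posterior Normal(67/189, 88/63)
obs 2: x=1/2 → posterior Normal(79/213, 88/71)
obs 3: x=1 → posterior Normal(103/237, 88/79)
obs 4: x=-10 → posterior Normal(-137/261, 88/87)
obs 5: x=2 → posterior Normal(-89/285, 88/95)
obs 6: x=1 → posterior Normal(-65/309, 88/103)
obs 7: x=0 → posterior Normal(-65/333, 88/111)
obs 8: x=-10 → posterior Normal(-305/357, 88/119)

mu_0=-305/357, tau_0^2=88/119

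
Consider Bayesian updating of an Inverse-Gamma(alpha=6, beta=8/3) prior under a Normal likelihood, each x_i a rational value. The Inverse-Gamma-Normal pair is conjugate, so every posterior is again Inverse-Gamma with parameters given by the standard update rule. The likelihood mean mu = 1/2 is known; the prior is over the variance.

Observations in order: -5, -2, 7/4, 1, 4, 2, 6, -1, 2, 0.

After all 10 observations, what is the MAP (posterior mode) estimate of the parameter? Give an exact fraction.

obs 1: x=-5 → posterior Inverse-Gamma(13/2, 427/24)
obs 2: x=-2 → posterior Inverse-Gamma(7, 251/12)
obs 3: x=7/4 → posterior Inverse-Gamma(15/2, 2083/96)
obs 4: x=1 → posterior Inverse-Gamma(8, 2095/96)
obs 5: x=4 → posterior Inverse-Gamma(17/2, 2683/96)
obs 6: x=2 → posterior Inverse-Gamma(9, 2791/96)
obs 7: x=6 → posterior Inverse-Gamma(19/2, 4243/96)
obs 8: x=-1 → posterior Inverse-Gamma(10, 4351/96)
obs 9: x=2 → posterior Inverse-Gamma(21/2, 4459/96)
obs 10: x=0 → posterior Inverse-Gamma(11, 4471/96)

4471/1152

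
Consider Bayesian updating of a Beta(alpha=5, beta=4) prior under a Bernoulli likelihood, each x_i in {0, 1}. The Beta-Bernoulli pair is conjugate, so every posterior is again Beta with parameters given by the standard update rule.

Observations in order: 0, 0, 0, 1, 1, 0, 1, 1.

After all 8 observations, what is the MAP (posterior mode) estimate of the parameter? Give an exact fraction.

8/15

obs 1: x=0 → posterior Beta(5, 5)
obs 2: x=0 → posterior Beta(5, 6)
obs 3: x=0 → posterior Beta(5, 7)
obs 4: x=1 → posterior Beta(6, 7)
obs 5: x=1 → posterior Beta(7, 7)
obs 6: x=0 → posterior Beta(7, 8)
obs 7: x=1 → posterior Beta(8, 8)
obs 8: x=1 → posterior Beta(9, 8)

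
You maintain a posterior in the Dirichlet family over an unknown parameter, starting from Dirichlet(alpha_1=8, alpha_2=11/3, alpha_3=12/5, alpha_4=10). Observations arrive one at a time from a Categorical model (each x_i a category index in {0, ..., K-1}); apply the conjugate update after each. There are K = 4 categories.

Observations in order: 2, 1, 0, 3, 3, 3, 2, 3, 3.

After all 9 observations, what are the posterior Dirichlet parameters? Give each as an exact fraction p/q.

alpha_1=9, alpha_2=14/3, alpha_3=22/5, alpha_4=15

obs 1: x=2 → posterior Dirichlet(8, 11/3, 17/5, 10)
obs 2: x=1 → posterior Dirichlet(8, 14/3, 17/5, 10)
obs 3: x=0 → posterior Dirichlet(9, 14/3, 17/5, 10)
obs 4: x=3 → posterior Dirichlet(9, 14/3, 17/5, 11)
obs 5: x=3 → posterior Dirichlet(9, 14/3, 17/5, 12)
obs 6: x=3 → posterior Dirichlet(9, 14/3, 17/5, 13)
obs 7: x=2 → posterior Dirichlet(9, 14/3, 22/5, 13)
obs 8: x=3 → posterior Dirichlet(9, 14/3, 22/5, 14)
obs 9: x=3 → posterior Dirichlet(9, 14/3, 22/5, 15)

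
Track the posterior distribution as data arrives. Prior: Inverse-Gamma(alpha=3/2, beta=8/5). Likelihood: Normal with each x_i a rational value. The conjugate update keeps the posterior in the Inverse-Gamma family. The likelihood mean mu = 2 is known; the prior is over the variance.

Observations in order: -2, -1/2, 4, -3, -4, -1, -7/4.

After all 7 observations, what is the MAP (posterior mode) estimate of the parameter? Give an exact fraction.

3027/320

obs 1: x=-2 → posterior Inverse-Gamma(2, 48/5)
obs 2: x=-1/2 → posterior Inverse-Gamma(5/2, 509/40)
obs 3: x=4 → posterior Inverse-Gamma(3, 589/40)
obs 4: x=-3 → posterior Inverse-Gamma(7/2, 1089/40)
obs 5: x=-4 → posterior Inverse-Gamma(4, 1809/40)
obs 6: x=-1 → posterior Inverse-Gamma(9/2, 1989/40)
obs 7: x=-7/4 → posterior Inverse-Gamma(5, 9081/160)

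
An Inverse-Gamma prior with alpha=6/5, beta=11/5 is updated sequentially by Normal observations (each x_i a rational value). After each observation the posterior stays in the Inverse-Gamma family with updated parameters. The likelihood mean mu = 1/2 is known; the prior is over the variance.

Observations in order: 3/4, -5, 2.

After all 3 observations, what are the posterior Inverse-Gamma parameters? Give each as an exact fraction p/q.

alpha=27/10, beta=2957/160

obs 1: x=3/4 → posterior Inverse-Gamma(17/10, 357/160)
obs 2: x=-5 → posterior Inverse-Gamma(11/5, 2777/160)
obs 3: x=2 → posterior Inverse-Gamma(27/10, 2957/160)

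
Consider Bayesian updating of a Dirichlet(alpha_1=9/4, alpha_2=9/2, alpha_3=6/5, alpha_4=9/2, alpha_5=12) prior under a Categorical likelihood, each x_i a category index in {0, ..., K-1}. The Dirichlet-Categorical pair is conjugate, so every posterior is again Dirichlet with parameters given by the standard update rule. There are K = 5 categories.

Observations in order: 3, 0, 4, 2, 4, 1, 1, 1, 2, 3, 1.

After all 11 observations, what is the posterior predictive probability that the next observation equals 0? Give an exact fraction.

obs 1: x=3 → posterior Dirichlet(9/4, 9/2, 6/5, 11/2, 12)
obs 2: x=0 → posterior Dirichlet(13/4, 9/2, 6/5, 11/2, 12)
obs 3: x=4 → posterior Dirichlet(13/4, 9/2, 6/5, 11/2, 13)
obs 4: x=2 → posterior Dirichlet(13/4, 9/2, 11/5, 11/2, 13)
obs 5: x=4 → posterior Dirichlet(13/4, 9/2, 11/5, 11/2, 14)
obs 6: x=1 → posterior Dirichlet(13/4, 11/2, 11/5, 11/2, 14)
obs 7: x=1 → posterior Dirichlet(13/4, 13/2, 11/5, 11/2, 14)
obs 8: x=1 → posterior Dirichlet(13/4, 15/2, 11/5, 11/2, 14)
obs 9: x=2 → posterior Dirichlet(13/4, 15/2, 16/5, 11/2, 14)
obs 10: x=3 → posterior Dirichlet(13/4, 15/2, 16/5, 13/2, 14)
obs 11: x=1 → posterior Dirichlet(13/4, 17/2, 16/5, 13/2, 14)

65/709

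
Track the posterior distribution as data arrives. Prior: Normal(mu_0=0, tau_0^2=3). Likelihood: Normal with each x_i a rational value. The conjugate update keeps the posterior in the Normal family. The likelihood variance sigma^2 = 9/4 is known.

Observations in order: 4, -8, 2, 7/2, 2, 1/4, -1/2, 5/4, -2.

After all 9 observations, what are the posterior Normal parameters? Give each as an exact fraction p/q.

mu_0=10/39, tau_0^2=3/13

obs 1: x=4 → posterior Normal(16/7, 9/7)
obs 2: x=-8 → posterior Normal(-16/11, 9/11)
obs 3: x=2 → posterior Normal(-8/15, 3/5)
obs 4: x=7/2 → posterior Normal(6/19, 9/19)
obs 5: x=2 → posterior Normal(14/23, 9/23)
obs 6: x=1/4 → posterior Normal(5/9, 1/3)
obs 7: x=-1/2 → posterior Normal(13/31, 9/31)
obs 8: x=5/4 → posterior Normal(18/35, 9/35)
obs 9: x=-2 → posterior Normal(10/39, 3/13)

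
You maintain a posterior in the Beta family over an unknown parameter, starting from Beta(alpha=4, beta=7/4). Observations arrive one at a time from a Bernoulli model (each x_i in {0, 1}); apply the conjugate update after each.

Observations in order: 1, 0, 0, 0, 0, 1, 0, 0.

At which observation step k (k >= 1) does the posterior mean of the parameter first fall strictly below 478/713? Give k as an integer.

obs 1: x=1 → posterior Beta(5, 7/4)
obs 2: x=0 → posterior Beta(5, 11/4)
obs 3: x=0 → posterior Beta(5, 15/4)
obs 4: x=0 → posterior Beta(5, 19/4)
obs 5: x=0 → posterior Beta(5, 23/4)
obs 6: x=1 → posterior Beta(6, 23/4)
obs 7: x=0 → posterior Beta(6, 27/4)
obs 8: x=0 → posterior Beta(6, 31/4)

k = 2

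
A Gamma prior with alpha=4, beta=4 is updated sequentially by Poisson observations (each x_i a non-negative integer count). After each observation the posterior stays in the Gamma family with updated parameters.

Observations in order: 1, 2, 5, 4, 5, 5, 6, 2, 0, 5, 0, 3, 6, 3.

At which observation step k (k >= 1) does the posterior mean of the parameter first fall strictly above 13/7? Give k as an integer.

obs 1: x=1 → posterior Gamma(5, 5)
obs 2: x=2 → posterior Gamma(7, 6)
obs 3: x=5 → posterior Gamma(12, 7)
obs 4: x=4 → posterior Gamma(16, 8)
obs 5: x=5 → posterior Gamma(21, 9)
obs 6: x=5 → posterior Gamma(26, 10)
obs 7: x=6 → posterior Gamma(32, 11)
obs 8: x=2 → posterior Gamma(34, 12)
obs 9: x=0 → posterior Gamma(34, 13)
obs 10: x=5 → posterior Gamma(39, 14)
obs 11: x=0 → posterior Gamma(39, 15)
obs 12: x=3 → posterior Gamma(42, 16)
obs 13: x=6 → posterior Gamma(48, 17)
obs 14: x=3 → posterior Gamma(51, 18)

k = 4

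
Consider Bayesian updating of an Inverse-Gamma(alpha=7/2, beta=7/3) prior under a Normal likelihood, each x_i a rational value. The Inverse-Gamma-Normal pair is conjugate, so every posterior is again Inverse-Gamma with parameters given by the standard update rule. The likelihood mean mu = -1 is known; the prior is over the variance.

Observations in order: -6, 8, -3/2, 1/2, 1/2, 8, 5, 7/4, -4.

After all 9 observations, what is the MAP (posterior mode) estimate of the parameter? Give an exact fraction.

obs 1: x=-6 → posterior Inverse-Gamma(4, 89/6)
obs 2: x=8 → posterior Inverse-Gamma(9/2, 166/3)
obs 3: x=-3/2 → posterior Inverse-Gamma(5, 1331/24)
obs 4: x=1/2 → posterior Inverse-Gamma(11/2, 679/12)
obs 5: x=1/2 → posterior Inverse-Gamma(6, 1385/24)
obs 6: x=8 → posterior Inverse-Gamma(13/2, 2357/24)
obs 7: x=5 → posterior Inverse-Gamma(7, 2789/24)
obs 8: x=7/4 → posterior Inverse-Gamma(15/2, 11519/96)
obs 9: x=-4 → posterior Inverse-Gamma(8, 11951/96)

11951/864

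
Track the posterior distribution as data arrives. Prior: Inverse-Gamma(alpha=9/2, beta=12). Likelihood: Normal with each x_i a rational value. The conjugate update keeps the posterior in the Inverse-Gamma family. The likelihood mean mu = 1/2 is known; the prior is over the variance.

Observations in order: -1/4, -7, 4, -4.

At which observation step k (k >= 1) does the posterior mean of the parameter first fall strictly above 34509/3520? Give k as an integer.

k = 4

obs 1: x=-1/4 → posterior Inverse-Gamma(5, 393/32)
obs 2: x=-7 → posterior Inverse-Gamma(11/2, 1293/32)
obs 3: x=4 → posterior Inverse-Gamma(6, 1489/32)
obs 4: x=-4 → posterior Inverse-Gamma(13/2, 1813/32)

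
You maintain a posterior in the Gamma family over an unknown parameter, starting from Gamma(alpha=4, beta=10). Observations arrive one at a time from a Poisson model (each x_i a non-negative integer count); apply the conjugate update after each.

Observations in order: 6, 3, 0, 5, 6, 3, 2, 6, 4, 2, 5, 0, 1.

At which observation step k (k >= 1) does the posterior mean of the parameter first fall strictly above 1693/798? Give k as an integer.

k = 11

obs 1: x=6 → posterior Gamma(10, 11)
obs 2: x=3 → posterior Gamma(13, 12)
obs 3: x=0 → posterior Gamma(13, 13)
obs 4: x=5 → posterior Gamma(18, 14)
obs 5: x=6 → posterior Gamma(24, 15)
obs 6: x=3 → posterior Gamma(27, 16)
obs 7: x=2 → posterior Gamma(29, 17)
obs 8: x=6 → posterior Gamma(35, 18)
obs 9: x=4 → posterior Gamma(39, 19)
obs 10: x=2 → posterior Gamma(41, 20)
obs 11: x=5 → posterior Gamma(46, 21)
obs 12: x=0 → posterior Gamma(46, 22)
obs 13: x=1 → posterior Gamma(47, 23)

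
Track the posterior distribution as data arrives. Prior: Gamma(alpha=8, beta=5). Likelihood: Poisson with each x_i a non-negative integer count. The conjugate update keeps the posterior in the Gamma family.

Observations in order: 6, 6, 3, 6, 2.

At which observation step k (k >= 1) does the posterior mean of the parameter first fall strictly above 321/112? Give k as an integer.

obs 1: x=6 → posterior Gamma(14, 6)
obs 2: x=6 → posterior Gamma(20, 7)
obs 3: x=3 → posterior Gamma(23, 8)
obs 4: x=6 → posterior Gamma(29, 9)
obs 5: x=2 → posterior Gamma(31, 10)

k = 3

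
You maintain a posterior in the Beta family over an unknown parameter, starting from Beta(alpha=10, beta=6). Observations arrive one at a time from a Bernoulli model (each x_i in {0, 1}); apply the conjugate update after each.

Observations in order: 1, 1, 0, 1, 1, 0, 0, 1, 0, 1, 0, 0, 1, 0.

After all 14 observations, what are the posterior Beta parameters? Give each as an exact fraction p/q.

obs 1: x=1 → posterior Beta(11, 6)
obs 2: x=1 → posterior Beta(12, 6)
obs 3: x=0 → posterior Beta(12, 7)
obs 4: x=1 → posterior Beta(13, 7)
obs 5: x=1 → posterior Beta(14, 7)
obs 6: x=0 → posterior Beta(14, 8)
obs 7: x=0 → posterior Beta(14, 9)
obs 8: x=1 → posterior Beta(15, 9)
obs 9: x=0 → posterior Beta(15, 10)
obs 10: x=1 → posterior Beta(16, 10)
obs 11: x=0 → posterior Beta(16, 11)
obs 12: x=0 → posterior Beta(16, 12)
obs 13: x=1 → posterior Beta(17, 12)
obs 14: x=0 → posterior Beta(17, 13)

alpha=17, beta=13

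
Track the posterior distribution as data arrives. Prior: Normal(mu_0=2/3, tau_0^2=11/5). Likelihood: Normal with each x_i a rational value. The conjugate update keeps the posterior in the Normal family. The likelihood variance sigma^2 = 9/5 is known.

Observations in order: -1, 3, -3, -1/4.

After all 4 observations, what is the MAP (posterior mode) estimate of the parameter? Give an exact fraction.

-31/212

obs 1: x=-1 → posterior Normal(-1/4, 99/100)
obs 2: x=3 → posterior Normal(28/31, 99/155)
obs 3: x=-3 → posterior Normal(-5/42, 33/70)
obs 4: x=-1/4 → posterior Normal(-31/212, 99/265)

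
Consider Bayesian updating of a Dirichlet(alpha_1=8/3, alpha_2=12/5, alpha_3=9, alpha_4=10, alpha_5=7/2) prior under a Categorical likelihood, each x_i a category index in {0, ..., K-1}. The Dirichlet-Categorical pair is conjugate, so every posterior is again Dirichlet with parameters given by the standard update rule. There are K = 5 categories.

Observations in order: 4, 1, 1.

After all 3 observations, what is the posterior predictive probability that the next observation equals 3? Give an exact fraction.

obs 1: x=4 → posterior Dirichlet(8/3, 12/5, 9, 10, 9/2)
obs 2: x=1 → posterior Dirichlet(8/3, 17/5, 9, 10, 9/2)
obs 3: x=1 → posterior Dirichlet(8/3, 22/5, 9, 10, 9/2)

300/917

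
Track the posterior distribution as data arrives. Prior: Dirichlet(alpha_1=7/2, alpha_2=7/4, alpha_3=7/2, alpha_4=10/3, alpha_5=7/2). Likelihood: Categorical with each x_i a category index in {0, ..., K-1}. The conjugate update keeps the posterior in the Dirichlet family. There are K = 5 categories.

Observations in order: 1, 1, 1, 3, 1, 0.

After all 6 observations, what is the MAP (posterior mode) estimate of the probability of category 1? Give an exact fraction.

obs 1: x=1 → posterior Dirichlet(7/2, 11/4, 7/2, 10/3, 7/2)
obs 2: x=1 → posterior Dirichlet(7/2, 15/4, 7/2, 10/3, 7/2)
obs 3: x=1 → posterior Dirichlet(7/2, 19/4, 7/2, 10/3, 7/2)
obs 4: x=3 → posterior Dirichlet(7/2, 19/4, 7/2, 13/3, 7/2)
obs 5: x=1 → posterior Dirichlet(7/2, 23/4, 7/2, 13/3, 7/2)
obs 6: x=0 → posterior Dirichlet(9/2, 23/4, 7/2, 13/3, 7/2)

57/199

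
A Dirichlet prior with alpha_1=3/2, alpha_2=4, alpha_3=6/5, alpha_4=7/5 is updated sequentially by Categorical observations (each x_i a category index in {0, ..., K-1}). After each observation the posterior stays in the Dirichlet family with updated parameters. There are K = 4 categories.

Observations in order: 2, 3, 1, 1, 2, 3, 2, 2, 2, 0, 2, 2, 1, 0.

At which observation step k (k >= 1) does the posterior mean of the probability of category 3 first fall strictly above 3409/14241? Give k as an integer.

k = 6

obs 1: x=2 → posterior Dirichlet(3/2, 4, 11/5, 7/5)
obs 2: x=3 → posterior Dirichlet(3/2, 4, 11/5, 12/5)
obs 3: x=1 → posterior Dirichlet(3/2, 5, 11/5, 12/5)
obs 4: x=1 → posterior Dirichlet(3/2, 6, 11/5, 12/5)
obs 5: x=2 → posterior Dirichlet(3/2, 6, 16/5, 12/5)
obs 6: x=3 → posterior Dirichlet(3/2, 6, 16/5, 17/5)
obs 7: x=2 → posterior Dirichlet(3/2, 6, 21/5, 17/5)
obs 8: x=2 → posterior Dirichlet(3/2, 6, 26/5, 17/5)
obs 9: x=2 → posterior Dirichlet(3/2, 6, 31/5, 17/5)
obs 10: x=0 → posterior Dirichlet(5/2, 6, 31/5, 17/5)
obs 11: x=2 → posterior Dirichlet(5/2, 6, 36/5, 17/5)
obs 12: x=2 → posterior Dirichlet(5/2, 6, 41/5, 17/5)
obs 13: x=1 → posterior Dirichlet(5/2, 7, 41/5, 17/5)
obs 14: x=0 → posterior Dirichlet(7/2, 7, 41/5, 17/5)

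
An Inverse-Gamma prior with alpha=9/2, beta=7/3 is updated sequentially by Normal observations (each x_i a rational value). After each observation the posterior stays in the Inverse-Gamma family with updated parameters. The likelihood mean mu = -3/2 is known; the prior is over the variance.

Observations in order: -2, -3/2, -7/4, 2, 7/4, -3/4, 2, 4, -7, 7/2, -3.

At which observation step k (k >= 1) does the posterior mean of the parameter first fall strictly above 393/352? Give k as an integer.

obs 1: x=-2 → posterior Inverse-Gamma(5, 59/24)
obs 2: x=-3/2 → posterior Inverse-Gamma(11/2, 59/24)
obs 3: x=-7/4 → posterior Inverse-Gamma(6, 239/96)
obs 4: x=2 → posterior Inverse-Gamma(13/2, 827/96)
obs 5: x=7/4 → posterior Inverse-Gamma(7, 667/48)
obs 6: x=-3/4 → posterior Inverse-Gamma(15/2, 1361/96)
obs 7: x=2 → posterior Inverse-Gamma(8, 1949/96)
obs 8: x=4 → posterior Inverse-Gamma(17/2, 3401/96)
obs 9: x=-7 → posterior Inverse-Gamma(9, 4853/96)
obs 10: x=7/2 → posterior Inverse-Gamma(19/2, 6053/96)
obs 11: x=-3 → posterior Inverse-Gamma(10, 6161/96)

k = 4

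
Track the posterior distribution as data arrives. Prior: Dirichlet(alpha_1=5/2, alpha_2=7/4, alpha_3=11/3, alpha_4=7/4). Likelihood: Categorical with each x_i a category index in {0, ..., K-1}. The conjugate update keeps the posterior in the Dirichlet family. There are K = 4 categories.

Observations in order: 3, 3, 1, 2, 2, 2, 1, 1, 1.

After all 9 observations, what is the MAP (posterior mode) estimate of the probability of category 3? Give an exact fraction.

obs 1: x=3 → posterior Dirichlet(5/2, 7/4, 11/3, 11/4)
obs 2: x=3 → posterior Dirichlet(5/2, 7/4, 11/3, 15/4)
obs 3: x=1 → posterior Dirichlet(5/2, 11/4, 11/3, 15/4)
obs 4: x=2 → posterior Dirichlet(5/2, 11/4, 14/3, 15/4)
obs 5: x=2 → posterior Dirichlet(5/2, 11/4, 17/3, 15/4)
obs 6: x=2 → posterior Dirichlet(5/2, 11/4, 20/3, 15/4)
obs 7: x=1 → posterior Dirichlet(5/2, 15/4, 20/3, 15/4)
obs 8: x=1 → posterior Dirichlet(5/2, 19/4, 20/3, 15/4)
obs 9: x=1 → posterior Dirichlet(5/2, 23/4, 20/3, 15/4)

3/16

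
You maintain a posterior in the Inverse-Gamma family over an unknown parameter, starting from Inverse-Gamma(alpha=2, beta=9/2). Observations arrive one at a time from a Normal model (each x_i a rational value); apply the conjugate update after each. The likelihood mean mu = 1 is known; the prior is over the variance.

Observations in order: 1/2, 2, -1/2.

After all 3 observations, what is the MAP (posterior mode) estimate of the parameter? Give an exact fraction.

25/18

obs 1: x=1/2 → posterior Inverse-Gamma(5/2, 37/8)
obs 2: x=2 → posterior Inverse-Gamma(3, 41/8)
obs 3: x=-1/2 → posterior Inverse-Gamma(7/2, 25/4)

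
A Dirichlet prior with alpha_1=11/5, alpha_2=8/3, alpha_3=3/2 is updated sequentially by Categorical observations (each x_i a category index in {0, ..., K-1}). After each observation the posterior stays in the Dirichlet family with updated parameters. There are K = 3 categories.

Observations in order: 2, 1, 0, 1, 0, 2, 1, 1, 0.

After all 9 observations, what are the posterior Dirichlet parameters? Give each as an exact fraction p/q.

alpha_1=26/5, alpha_2=20/3, alpha_3=7/2

obs 1: x=2 → posterior Dirichlet(11/5, 8/3, 5/2)
obs 2: x=1 → posterior Dirichlet(11/5, 11/3, 5/2)
obs 3: x=0 → posterior Dirichlet(16/5, 11/3, 5/2)
obs 4: x=1 → posterior Dirichlet(16/5, 14/3, 5/2)
obs 5: x=0 → posterior Dirichlet(21/5, 14/3, 5/2)
obs 6: x=2 → posterior Dirichlet(21/5, 14/3, 7/2)
obs 7: x=1 → posterior Dirichlet(21/5, 17/3, 7/2)
obs 8: x=1 → posterior Dirichlet(21/5, 20/3, 7/2)
obs 9: x=0 → posterior Dirichlet(26/5, 20/3, 7/2)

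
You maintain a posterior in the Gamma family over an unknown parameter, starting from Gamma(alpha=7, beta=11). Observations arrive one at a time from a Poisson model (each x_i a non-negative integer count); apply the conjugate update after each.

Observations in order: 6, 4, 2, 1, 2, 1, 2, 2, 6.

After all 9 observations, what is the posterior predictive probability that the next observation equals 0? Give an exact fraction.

obs 1: x=6 → posterior Gamma(13, 12)
obs 2: x=4 → posterior Gamma(17, 13)
obs 3: x=2 → posterior Gamma(19, 14)
obs 4: x=1 → posterior Gamma(20, 15)
obs 5: x=2 → posterior Gamma(22, 16)
obs 6: x=1 → posterior Gamma(23, 17)
obs 7: x=2 → posterior Gamma(25, 18)
obs 8: x=2 → posterior Gamma(27, 19)
obs 9: x=6 → posterior Gamma(33, 20)

8589934592000000000000000000000000000000000/42977062327514056734916195400155065458259861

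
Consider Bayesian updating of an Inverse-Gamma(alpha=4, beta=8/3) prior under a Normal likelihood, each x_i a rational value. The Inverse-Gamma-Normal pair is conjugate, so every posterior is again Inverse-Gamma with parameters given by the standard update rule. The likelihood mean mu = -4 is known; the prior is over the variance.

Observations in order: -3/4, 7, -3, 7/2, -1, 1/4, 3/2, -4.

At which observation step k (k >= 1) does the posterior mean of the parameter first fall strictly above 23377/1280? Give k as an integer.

obs 1: x=-3/4 → posterior Inverse-Gamma(9/2, 763/96)
obs 2: x=7 → posterior Inverse-Gamma(5, 6571/96)
obs 3: x=-3 → posterior Inverse-Gamma(11/2, 6619/96)
obs 4: x=7/2 → posterior Inverse-Gamma(6, 9319/96)
obs 5: x=-1 → posterior Inverse-Gamma(13/2, 9751/96)
obs 6: x=1/4 → posterior Inverse-Gamma(7, 5309/48)
obs 7: x=3/2 → posterior Inverse-Gamma(15/2, 6035/48)
obs 8: x=-4 → posterior Inverse-Gamma(8, 6035/48)

k = 4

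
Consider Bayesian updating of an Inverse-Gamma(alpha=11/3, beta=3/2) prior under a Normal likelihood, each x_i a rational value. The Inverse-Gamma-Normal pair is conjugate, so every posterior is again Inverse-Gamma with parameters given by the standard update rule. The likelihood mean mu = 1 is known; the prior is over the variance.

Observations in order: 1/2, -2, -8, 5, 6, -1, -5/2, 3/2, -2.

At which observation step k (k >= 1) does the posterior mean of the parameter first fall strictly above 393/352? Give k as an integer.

obs 1: x=1/2 → posterior Inverse-Gamma(25/6, 13/8)
obs 2: x=-2 → posterior Inverse-Gamma(14/3, 49/8)
obs 3: x=-8 → posterior Inverse-Gamma(31/6, 373/8)
obs 4: x=5 → posterior Inverse-Gamma(17/3, 437/8)
obs 5: x=6 → posterior Inverse-Gamma(37/6, 537/8)
obs 6: x=-1 → posterior Inverse-Gamma(20/3, 553/8)
obs 7: x=-5/2 → posterior Inverse-Gamma(43/6, 301/4)
obs 8: x=3/2 → posterior Inverse-Gamma(23/3, 603/8)
obs 9: x=-2 → posterior Inverse-Gamma(49/6, 639/8)

k = 2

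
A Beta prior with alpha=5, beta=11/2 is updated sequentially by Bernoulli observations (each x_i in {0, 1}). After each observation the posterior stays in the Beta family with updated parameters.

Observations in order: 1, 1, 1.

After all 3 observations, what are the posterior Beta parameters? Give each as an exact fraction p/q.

alpha=8, beta=11/2

obs 1: x=1 → posterior Beta(6, 11/2)
obs 2: x=1 → posterior Beta(7, 11/2)
obs 3: x=1 → posterior Beta(8, 11/2)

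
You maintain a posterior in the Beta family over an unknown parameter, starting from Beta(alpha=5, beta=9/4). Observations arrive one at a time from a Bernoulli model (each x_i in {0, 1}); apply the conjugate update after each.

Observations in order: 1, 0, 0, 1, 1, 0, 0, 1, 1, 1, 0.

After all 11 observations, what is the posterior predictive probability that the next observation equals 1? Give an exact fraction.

obs 1: x=1 → posterior Beta(6, 9/4)
obs 2: x=0 → posterior Beta(6, 13/4)
obs 3: x=0 → posterior Beta(6, 17/4)
obs 4: x=1 → posterior Beta(7, 17/4)
obs 5: x=1 → posterior Beta(8, 17/4)
obs 6: x=0 → posterior Beta(8, 21/4)
obs 7: x=0 → posterior Beta(8, 25/4)
obs 8: x=1 → posterior Beta(9, 25/4)
obs 9: x=1 → posterior Beta(10, 25/4)
obs 10: x=1 → posterior Beta(11, 25/4)
obs 11: x=0 → posterior Beta(11, 29/4)

44/73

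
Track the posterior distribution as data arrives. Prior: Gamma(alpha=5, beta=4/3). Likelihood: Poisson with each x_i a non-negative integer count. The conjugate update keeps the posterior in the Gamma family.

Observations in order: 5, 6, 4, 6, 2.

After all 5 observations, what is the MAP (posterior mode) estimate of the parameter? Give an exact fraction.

81/19

obs 1: x=5 → posterior Gamma(10, 7/3)
obs 2: x=6 → posterior Gamma(16, 10/3)
obs 3: x=4 → posterior Gamma(20, 13/3)
obs 4: x=6 → posterior Gamma(26, 16/3)
obs 5: x=2 → posterior Gamma(28, 19/3)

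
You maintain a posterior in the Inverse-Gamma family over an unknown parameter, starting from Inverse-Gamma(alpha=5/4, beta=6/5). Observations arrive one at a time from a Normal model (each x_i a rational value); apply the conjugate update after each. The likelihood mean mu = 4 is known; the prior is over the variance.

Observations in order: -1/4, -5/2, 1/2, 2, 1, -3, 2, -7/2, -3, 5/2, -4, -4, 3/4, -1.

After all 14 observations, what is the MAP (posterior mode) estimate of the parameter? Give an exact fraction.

obs 1: x=-1/4 → posterior Inverse-Gamma(7/4, 1637/160)
obs 2: x=-5/2 → posterior Inverse-Gamma(9/4, 5017/160)
obs 3: x=1/2 → posterior Inverse-Gamma(11/4, 5997/160)
obs 4: x=2 → posterior Inverse-Gamma(13/4, 6317/160)
obs 5: x=1 → posterior Inverse-Gamma(15/4, 7037/160)
obs 6: x=-3 → posterior Inverse-Gamma(17/4, 10957/160)
obs 7: x=2 → posterior Inverse-Gamma(19/4, 11277/160)
obs 8: x=-7/2 → posterior Inverse-Gamma(21/4, 15777/160)
obs 9: x=-3 → posterior Inverse-Gamma(23/4, 19697/160)
obs 10: x=5/2 → posterior Inverse-Gamma(25/4, 19877/160)
obs 11: x=-4 → posterior Inverse-Gamma(27/4, 24997/160)
obs 12: x=-4 → posterior Inverse-Gamma(29/4, 30117/160)
obs 13: x=3/4 → posterior Inverse-Gamma(31/4, 15481/80)
obs 14: x=-1 → posterior Inverse-Gamma(33/4, 16481/80)

16481/740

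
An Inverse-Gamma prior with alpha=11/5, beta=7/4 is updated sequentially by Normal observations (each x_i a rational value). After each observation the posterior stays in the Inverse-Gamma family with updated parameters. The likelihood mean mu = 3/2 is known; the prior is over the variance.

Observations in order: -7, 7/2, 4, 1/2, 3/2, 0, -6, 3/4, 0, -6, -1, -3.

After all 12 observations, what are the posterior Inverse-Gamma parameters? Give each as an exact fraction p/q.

alpha=41/5, beta=3697/32

obs 1: x=-7 → posterior Inverse-Gamma(27/10, 303/8)
obs 2: x=7/2 → posterior Inverse-Gamma(16/5, 319/8)
obs 3: x=4 → posterior Inverse-Gamma(37/10, 43)
obs 4: x=1/2 → posterior Inverse-Gamma(21/5, 87/2)
obs 5: x=3/2 → posterior Inverse-Gamma(47/10, 87/2)
obs 6: x=0 → posterior Inverse-Gamma(26/5, 357/8)
obs 7: x=-6 → posterior Inverse-Gamma(57/10, 291/4)
obs 8: x=3/4 → posterior Inverse-Gamma(31/5, 2337/32)
obs 9: x=0 → posterior Inverse-Gamma(67/10, 2373/32)
obs 10: x=-6 → posterior Inverse-Gamma(36/5, 3273/32)
obs 11: x=-1 → posterior Inverse-Gamma(77/10, 3373/32)
obs 12: x=-3 → posterior Inverse-Gamma(41/5, 3697/32)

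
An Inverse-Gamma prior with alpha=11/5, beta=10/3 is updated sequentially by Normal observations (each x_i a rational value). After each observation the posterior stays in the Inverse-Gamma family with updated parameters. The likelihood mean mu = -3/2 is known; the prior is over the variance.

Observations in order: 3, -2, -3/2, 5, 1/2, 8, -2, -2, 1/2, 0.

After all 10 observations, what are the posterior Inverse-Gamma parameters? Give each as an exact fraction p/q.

obs 1: x=3 → posterior Inverse-Gamma(27/10, 323/24)
obs 2: x=-2 → posterior Inverse-Gamma(16/5, 163/12)
obs 3: x=-3/2 → posterior Inverse-Gamma(37/10, 163/12)
obs 4: x=5 → posterior Inverse-Gamma(21/5, 833/24)
obs 5: x=1/2 → posterior Inverse-Gamma(47/10, 881/24)
obs 6: x=8 → posterior Inverse-Gamma(26/5, 491/6)
obs 7: x=-2 → posterior Inverse-Gamma(57/10, 1967/24)
obs 8: x=-2 → posterior Inverse-Gamma(31/5, 985/12)
obs 9: x=1/2 → posterior Inverse-Gamma(67/10, 1009/12)
obs 10: x=0 → posterior Inverse-Gamma(36/5, 2045/24)

alpha=36/5, beta=2045/24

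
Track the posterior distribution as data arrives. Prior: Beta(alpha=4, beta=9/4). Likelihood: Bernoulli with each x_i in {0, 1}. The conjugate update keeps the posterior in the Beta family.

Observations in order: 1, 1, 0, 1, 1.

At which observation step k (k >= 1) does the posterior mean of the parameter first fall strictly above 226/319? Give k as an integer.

obs 1: x=1 → posterior Beta(5, 9/4)
obs 2: x=1 → posterior Beta(6, 9/4)
obs 3: x=0 → posterior Beta(6, 13/4)
obs 4: x=1 → posterior Beta(7, 13/4)
obs 5: x=1 → posterior Beta(8, 13/4)

k = 2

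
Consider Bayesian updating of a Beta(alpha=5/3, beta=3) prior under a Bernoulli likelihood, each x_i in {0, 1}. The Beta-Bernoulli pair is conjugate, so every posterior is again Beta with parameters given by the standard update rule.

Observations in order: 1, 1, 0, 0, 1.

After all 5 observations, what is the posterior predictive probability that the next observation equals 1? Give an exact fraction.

14/29

obs 1: x=1 → posterior Beta(8/3, 3)
obs 2: x=1 → posterior Beta(11/3, 3)
obs 3: x=0 → posterior Beta(11/3, 4)
obs 4: x=0 → posterior Beta(11/3, 5)
obs 5: x=1 → posterior Beta(14/3, 5)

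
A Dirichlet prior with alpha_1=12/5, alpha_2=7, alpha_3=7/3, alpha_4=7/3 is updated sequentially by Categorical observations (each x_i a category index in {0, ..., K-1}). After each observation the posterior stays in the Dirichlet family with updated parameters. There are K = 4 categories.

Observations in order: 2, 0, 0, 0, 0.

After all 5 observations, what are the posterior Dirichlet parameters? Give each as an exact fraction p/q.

obs 1: x=2 → posterior Dirichlet(12/5, 7, 10/3, 7/3)
obs 2: x=0 → posterior Dirichlet(17/5, 7, 10/3, 7/3)
obs 3: x=0 → posterior Dirichlet(22/5, 7, 10/3, 7/3)
obs 4: x=0 → posterior Dirichlet(27/5, 7, 10/3, 7/3)
obs 5: x=0 → posterior Dirichlet(32/5, 7, 10/3, 7/3)

alpha_1=32/5, alpha_2=7, alpha_3=10/3, alpha_4=7/3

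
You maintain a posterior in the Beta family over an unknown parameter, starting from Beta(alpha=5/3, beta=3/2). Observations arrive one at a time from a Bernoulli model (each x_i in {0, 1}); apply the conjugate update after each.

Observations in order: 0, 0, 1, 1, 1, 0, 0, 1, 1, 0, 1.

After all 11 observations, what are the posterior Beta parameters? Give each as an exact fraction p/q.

obs 1: x=0 → posterior Beta(5/3, 5/2)
obs 2: x=0 → posterior Beta(5/3, 7/2)
obs 3: x=1 → posterior Beta(8/3, 7/2)
obs 4: x=1 → posterior Beta(11/3, 7/2)
obs 5: x=1 → posterior Beta(14/3, 7/2)
obs 6: x=0 → posterior Beta(14/3, 9/2)
obs 7: x=0 → posterior Beta(14/3, 11/2)
obs 8: x=1 → posterior Beta(17/3, 11/2)
obs 9: x=1 → posterior Beta(20/3, 11/2)
obs 10: x=0 → posterior Beta(20/3, 13/2)
obs 11: x=1 → posterior Beta(23/3, 13/2)

alpha=23/3, beta=13/2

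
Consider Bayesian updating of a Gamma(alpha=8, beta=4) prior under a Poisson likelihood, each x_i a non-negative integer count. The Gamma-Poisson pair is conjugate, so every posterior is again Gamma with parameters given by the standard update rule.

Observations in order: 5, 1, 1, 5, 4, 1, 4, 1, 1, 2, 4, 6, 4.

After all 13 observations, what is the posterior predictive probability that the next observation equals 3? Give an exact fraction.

obs 1: x=5 → posterior Gamma(13, 5)
obs 2: x=1 → posterior Gamma(14, 6)
obs 3: x=1 → posterior Gamma(15, 7)
obs 4: x=5 → posterior Gamma(20, 8)
obs 5: x=4 → posterior Gamma(24, 9)
obs 6: x=1 → posterior Gamma(25, 10)
obs 7: x=4 → posterior Gamma(29, 11)
obs 8: x=1 → posterior Gamma(30, 12)
obs 9: x=1 → posterior Gamma(31, 13)
obs 10: x=2 → posterior Gamma(33, 14)
obs 11: x=4 → posterior Gamma(37, 15)
obs 12: x=6 → posterior Gamma(43, 16)
obs 13: x=4 → posterior Gamma(47, 17)

15609652779591720482570533033669274492894213775989277018344719/72532937822619259604272098047379226996816260539019935065571328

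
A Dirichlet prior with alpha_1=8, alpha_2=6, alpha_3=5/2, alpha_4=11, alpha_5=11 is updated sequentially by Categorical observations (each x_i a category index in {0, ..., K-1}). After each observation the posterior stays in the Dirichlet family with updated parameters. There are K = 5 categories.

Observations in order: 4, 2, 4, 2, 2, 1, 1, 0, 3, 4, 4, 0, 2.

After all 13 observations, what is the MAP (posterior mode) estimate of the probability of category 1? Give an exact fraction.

obs 1: x=4 → posterior Dirichlet(8, 6, 5/2, 11, 12)
obs 2: x=2 → posterior Dirichlet(8, 6, 7/2, 11, 12)
obs 3: x=4 → posterior Dirichlet(8, 6, 7/2, 11, 13)
obs 4: x=2 → posterior Dirichlet(8, 6, 9/2, 11, 13)
obs 5: x=2 → posterior Dirichlet(8, 6, 11/2, 11, 13)
obs 6: x=1 → posterior Dirichlet(8, 7, 11/2, 11, 13)
obs 7: x=1 → posterior Dirichlet(8, 8, 11/2, 11, 13)
obs 8: x=0 → posterior Dirichlet(9, 8, 11/2, 11, 13)
obs 9: x=3 → posterior Dirichlet(9, 8, 11/2, 12, 13)
obs 10: x=4 → posterior Dirichlet(9, 8, 11/2, 12, 14)
obs 11: x=4 → posterior Dirichlet(9, 8, 11/2, 12, 15)
obs 12: x=0 → posterior Dirichlet(10, 8, 11/2, 12, 15)
obs 13: x=2 → posterior Dirichlet(10, 8, 13/2, 12, 15)

14/93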